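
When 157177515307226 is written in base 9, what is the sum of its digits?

66

157177515307226 in base 9 is 677460567721305.
Digit sum: 6+7+7+4+6+0+5+6+7+7+2+1+3+0+5 = 66.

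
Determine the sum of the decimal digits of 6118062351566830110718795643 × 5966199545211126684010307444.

6118062351566830110718795643 × 5966199545211126684010307444 = 36501580819491338060517386818959278029203985597837666492
Sum of its 56 digits: 277.

277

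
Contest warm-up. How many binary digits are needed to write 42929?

16

42929 in base 2 is 1010011110110001, which has 16 digits.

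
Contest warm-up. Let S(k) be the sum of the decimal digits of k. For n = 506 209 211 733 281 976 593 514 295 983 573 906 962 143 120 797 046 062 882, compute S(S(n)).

First digit sum: 252.
2+5+2 = 9.

9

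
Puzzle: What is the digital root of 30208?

4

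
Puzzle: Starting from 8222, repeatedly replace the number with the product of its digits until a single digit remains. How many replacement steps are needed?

8222 → 64 → 24 → 8 (3 steps)

3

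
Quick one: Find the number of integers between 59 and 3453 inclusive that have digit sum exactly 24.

47

The integers in [59, 3453] that have digit sum exactly 24: 699, 789, 798, 879, 888, 897, …, 2994, 3399.
47 qualify.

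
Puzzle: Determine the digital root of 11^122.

4

The digital root of n equals n mod 9 (or 9 when 9 | n), so we need 11^122 mod 9.
11^122 ≡ 4 (mod 9), so the digital root is 4.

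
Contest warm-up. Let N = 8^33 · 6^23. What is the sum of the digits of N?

8^33 · 6^23 = 500550995636136549007735647380310592686189969408
Sum of its 48 digits: 225.

225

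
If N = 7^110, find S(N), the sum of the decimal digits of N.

418

7^110 = 913659557440904410169819223393878249600874377054180587380526916274805561592114703343869415249
Sum of its 93 digits: 418.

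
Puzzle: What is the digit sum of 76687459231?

7+6+6+8+7+4+5+9+2+3+1 = 58

58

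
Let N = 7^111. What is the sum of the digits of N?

415

7^111 = 6395616902086330871188734563757147747206120639379264111663688413923638931144802923407085906743
Sum of its 94 digits: 415.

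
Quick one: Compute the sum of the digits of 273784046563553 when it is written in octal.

50

273784046563553 in base 8 is 7620052065630341.
Digit sum: 7+6+2+0+0+5+2+0+6+5+6+3+0+3+4+1 = 50.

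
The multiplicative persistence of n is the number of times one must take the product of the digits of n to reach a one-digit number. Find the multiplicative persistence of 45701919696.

1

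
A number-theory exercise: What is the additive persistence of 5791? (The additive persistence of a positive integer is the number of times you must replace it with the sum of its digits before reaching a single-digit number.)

2

5791 → 22 → 4 (2 steps)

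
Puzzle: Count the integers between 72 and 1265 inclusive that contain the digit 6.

The integers in [72, 1265] that contain the digit 6: 76, 86, 96, 106, 116, 126, …, 1264, 1265.
305 qualify.

305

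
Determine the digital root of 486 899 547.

6

4+8+6+8+9+9+5+4+7 = 60
6+0 = 6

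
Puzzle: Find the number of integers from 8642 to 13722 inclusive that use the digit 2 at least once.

The integers in [8642, 13722] that use the digit 2 at least once: 8642, 8652, 8662, 8672, 8682, 8692, …, 13721, 13722.
2095 qualify.

2095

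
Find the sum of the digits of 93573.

27

9+3+5+7+3 = 27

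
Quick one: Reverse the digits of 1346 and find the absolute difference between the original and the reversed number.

5085

Reverse of 1346 is 6431.
|1346 − 6431| = 5085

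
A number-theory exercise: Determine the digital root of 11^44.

4

The digital root of n equals n mod 9 (or 9 when 9 | n), so we need 11^44 mod 9.
11^44 ≡ 4 (mod 9), so the digital root is 4.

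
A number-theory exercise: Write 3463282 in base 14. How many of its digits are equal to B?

1

3463282 in base 14 is 6621B4.
The digit B appears 1 time.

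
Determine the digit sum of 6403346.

26

6+4+0+3+3+4+6 = 26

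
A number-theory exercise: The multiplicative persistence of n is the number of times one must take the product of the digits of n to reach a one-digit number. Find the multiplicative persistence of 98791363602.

98791363602 → 0 (1 step)

1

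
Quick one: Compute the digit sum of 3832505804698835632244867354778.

3+8+3+2+5+0+5+8+0+4+6+9+8+8+3+5+6+3+2+2+4+4+8+6+7+3+5+4+7+7+8 = 153

153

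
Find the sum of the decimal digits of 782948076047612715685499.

125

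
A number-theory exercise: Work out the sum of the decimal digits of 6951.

21

6+9+5+1 = 21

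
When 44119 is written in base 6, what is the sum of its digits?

14

44119 in base 6 is 540131.
Digit sum: 5+4+0+1+3+1 = 14.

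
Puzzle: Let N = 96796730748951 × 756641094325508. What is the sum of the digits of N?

99

96796730748951 × 756641094325508 = 73240384281017834225023542108
Sum of its 29 digits: 99.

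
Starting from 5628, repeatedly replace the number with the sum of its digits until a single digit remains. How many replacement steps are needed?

2

5628 → 21 → 3 (2 steps)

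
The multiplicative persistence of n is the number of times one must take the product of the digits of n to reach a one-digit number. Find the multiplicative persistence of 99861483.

3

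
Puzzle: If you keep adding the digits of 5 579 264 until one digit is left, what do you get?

2

5+5+7+9+2+6+4 = 38
3+8 = 11
1+1 = 2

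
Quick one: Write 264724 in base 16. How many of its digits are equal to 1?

1

264724 in base 16 is 40A14.
The digit 1 appears 1 time.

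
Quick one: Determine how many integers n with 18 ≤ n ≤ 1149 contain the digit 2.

The integers in [18, 1149] that contain the digit 2: 20, 21, 22, 23, 24, 25, …, 1132, 1142.
302 qualify.

302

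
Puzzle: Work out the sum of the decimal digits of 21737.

2+1+7+3+7 = 20

20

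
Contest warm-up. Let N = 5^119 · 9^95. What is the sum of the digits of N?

5^119 · 9^95 = 676813344140281504859314973874641578433858386518631241236328898519460413828391279349805659300265394814759241752650285057725961827758583144731829861484584398567676544189453125
Sum of its 174 digits: 828.

828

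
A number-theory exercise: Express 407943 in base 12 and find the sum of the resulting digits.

30

407943 in base 12 is 1780B3.
Digit sum: 1+7+8+0+11+3 = 30.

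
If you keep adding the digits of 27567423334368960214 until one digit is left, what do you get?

4

2+7+5+6+7+4+2+3+3+3+4+3+6+8+9+6+0+2+1+4 = 85
8+5 = 13
1+3 = 4
(Equivalently, 27567423334368960214 mod 9 = 4.)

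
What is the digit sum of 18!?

18! = 6402373705728000
Sum of its 16 digits: 54.

54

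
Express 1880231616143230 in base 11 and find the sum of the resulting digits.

1880231616143230 in base 11 is 4A5110828859559.
Digit sum: 4+10+5+1+1+0+8+2+8+8+5+9+5+5+9 = 80.

80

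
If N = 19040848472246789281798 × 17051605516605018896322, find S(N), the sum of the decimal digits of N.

19040848472246789281798 × 17051605516605018896322 = 324677036850203598158509647496649525003746956
Sum of its 45 digits: 213.

213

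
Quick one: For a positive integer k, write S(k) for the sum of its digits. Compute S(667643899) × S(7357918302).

2610

S(667643899) = 6+6+7+6+4+3+8+9+9 = 58.
S(7357918302) = 7+3+5+7+9+1+8+3+0+2 = 45.
58 · 45 = 2610.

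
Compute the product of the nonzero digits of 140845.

1×4×8×4×5 = 640

640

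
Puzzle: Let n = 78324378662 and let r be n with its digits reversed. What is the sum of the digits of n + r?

Reversal of 78324378662 is 26687342387; 78324378662 + 26687342387 = 105011721049.
Digit sum of 105011721049: 1+0+5+0+1+1+7+2+1+0+4+9 = 31.

31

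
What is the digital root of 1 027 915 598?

2

1+0+2+7+9+1+5+5+9+8 = 47
4+7 = 11
1+1 = 2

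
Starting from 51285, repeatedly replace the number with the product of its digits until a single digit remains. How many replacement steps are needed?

51285 → 400 → 0 (2 steps)

2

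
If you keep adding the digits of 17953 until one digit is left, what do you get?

1+7+9+5+3 = 25
2+5 = 7

7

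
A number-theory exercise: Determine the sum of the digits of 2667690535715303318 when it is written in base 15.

122

2667690535715303318 in base 15 is 615AC37CA861BD98.
Digit sum: 6+1+5+10+12+3+7+12+10+8+6+1+11+13+9+8 = 122.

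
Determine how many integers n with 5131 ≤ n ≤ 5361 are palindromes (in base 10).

2

The integers in [5131, 5361] that are palindromes (in base 10): 5225, 5335.
2 qualify.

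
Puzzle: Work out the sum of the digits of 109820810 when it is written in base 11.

109820810 in base 11 is 56A9A000.
Digit sum: 5+6+10+9+10+0+0+0 = 40.

40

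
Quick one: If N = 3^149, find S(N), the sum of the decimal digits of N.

3^149 = 123329495011708990974900260817232214728824366796574324605061468433916083
Sum of its 72 digits: 306.

306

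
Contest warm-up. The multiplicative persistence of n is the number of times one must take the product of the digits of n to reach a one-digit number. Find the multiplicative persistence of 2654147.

2

2654147 → 6720 → 0 (2 steps)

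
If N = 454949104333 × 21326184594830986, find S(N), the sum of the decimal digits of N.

127

454949104333 × 21326184594830986 = 9702328580258579582215262338
Sum of its 28 digits: 127.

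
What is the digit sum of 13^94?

13^94 = 513659254171021172271592450568246047489920249149063314875767634353494969417264192587335787046883806712089
Sum of its 105 digits: 481.

481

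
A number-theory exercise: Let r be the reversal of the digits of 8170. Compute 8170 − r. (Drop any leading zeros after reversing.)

Reverse of 8170 is 718.
8170 − 718 = 7452

7452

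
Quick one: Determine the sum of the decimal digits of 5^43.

149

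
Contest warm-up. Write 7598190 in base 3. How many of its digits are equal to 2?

7598190 in base 3 is 112022000202110.
The digit 2 appears 5 times.

5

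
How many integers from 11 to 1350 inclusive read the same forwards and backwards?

103

The integers in [11, 1350] that read the same forwards and backwards: 11, 22, 33, 44, 55, 66, …, 1221, 1331.
103 qualify.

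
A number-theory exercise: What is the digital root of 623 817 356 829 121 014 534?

9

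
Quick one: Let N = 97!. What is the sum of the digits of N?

97! = 96192759682482119853328425949563698712343813919172976158104477319333745612481875498805879175589072651261284189679678167647067832320000000000000000000000
Sum of its 152 digits: 648.

648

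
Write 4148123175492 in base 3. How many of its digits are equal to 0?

9

4148123175492 in base 3 is 112200120000211120122120220.
The digit 0 appears 9 times.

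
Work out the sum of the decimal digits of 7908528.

39

7+9+0+8+5+2+8 = 39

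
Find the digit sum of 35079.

24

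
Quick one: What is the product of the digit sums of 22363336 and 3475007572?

1120

S(22363336) = 2+2+3+6+3+3+3+6 = 28.
S(3475007572) = 3+4+7+5+0+0+7+5+7+2 = 40.
28 · 40 = 1120.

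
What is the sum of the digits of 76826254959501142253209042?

103

7+6+8+2+6+2+5+4+9+5+9+5+0+1+1+4+2+2+5+3+2+0+9+0+4+2 = 103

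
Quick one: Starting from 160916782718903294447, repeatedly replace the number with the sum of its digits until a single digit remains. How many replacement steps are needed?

160916782718903294447 → 98 → 17 → 8 (3 steps)

3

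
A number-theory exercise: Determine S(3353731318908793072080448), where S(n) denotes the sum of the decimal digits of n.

3+3+5+3+7+3+1+3+1+8+9+0+8+7+9+3+0+7+2+0+8+0+4+4+8 = 106

106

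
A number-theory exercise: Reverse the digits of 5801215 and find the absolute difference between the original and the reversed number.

Reverse of 5801215 is 5121085.
|5801215 − 5121085| = 680130

680130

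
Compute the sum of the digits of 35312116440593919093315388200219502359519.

159

3+5+3+1+2+1+1+6+4+4+0+5+9+3+9+1+9+0+9+3+3+1+5+3+8+8+2+0+0+2+1+9+5+0+2+3+5+9+5+1+9 = 159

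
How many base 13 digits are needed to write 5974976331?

9

5974976331 in base 13 is 742B46B6C, which has 9 digits.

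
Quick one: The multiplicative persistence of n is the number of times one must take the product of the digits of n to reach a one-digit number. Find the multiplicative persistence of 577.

577 → 245 → 40 → 0 (3 steps)

3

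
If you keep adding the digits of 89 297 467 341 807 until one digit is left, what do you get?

8+9+2+9+7+4+6+7+3+4+1+8+0+7 = 75
7+5 = 12
1+2 = 3

3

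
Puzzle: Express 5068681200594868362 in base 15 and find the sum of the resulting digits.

114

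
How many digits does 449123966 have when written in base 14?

8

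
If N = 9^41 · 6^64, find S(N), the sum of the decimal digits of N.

405

9^41 · 6^64 = 84260282637808686568632367832014903289455288484103027790854880145246223072823859440779264
Sum of its 89 digits: 405.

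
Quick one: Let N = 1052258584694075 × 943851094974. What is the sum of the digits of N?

117

1052258584694075 × 943851094974 = 993175417359294205560079050
Sum of its 27 digits: 117.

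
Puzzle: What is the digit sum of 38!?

108

38! = 523022617466601111760007224100074291200000000
Sum of its 45 digits: 108.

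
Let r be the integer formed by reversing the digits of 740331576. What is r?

Reversing 740331576 gives 675133047.

675133047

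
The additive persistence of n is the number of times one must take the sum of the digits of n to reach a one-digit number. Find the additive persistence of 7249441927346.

2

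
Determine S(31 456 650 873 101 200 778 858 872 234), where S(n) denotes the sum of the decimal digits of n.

121

3+1+4+5+6+6+5+0+8+7+3+1+0+1+2+0+0+7+7+8+8+5+8+8+7+2+2+3+4 = 121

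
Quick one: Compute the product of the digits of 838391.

8×3×8×3×9×1 = 5184

5184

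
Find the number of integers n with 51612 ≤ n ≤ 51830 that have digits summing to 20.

The integers in [51612, 51830] that have digits summing to 20: 51617, 51626, 51635, 51644, 51653, 51662, …, 51815, 51824.
19 qualify.

19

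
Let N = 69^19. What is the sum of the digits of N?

69^19 = 86722686701197430033256152420370429
Sum of its 35 digits: 135.

135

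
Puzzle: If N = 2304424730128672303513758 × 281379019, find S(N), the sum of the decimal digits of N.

2304424730128672303513758 × 281379019 = 648416769922945556535171479043402
Sum of its 33 digits: 153.

153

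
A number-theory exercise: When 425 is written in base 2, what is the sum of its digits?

5

425 in base 2 is 110101001.
Digit sum: 1+1+0+1+0+1+0+0+1 = 5.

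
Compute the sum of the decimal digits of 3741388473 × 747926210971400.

105

3741388473 × 747926210971400 = 2798282504382962092672200
Sum of its 25 digits: 105.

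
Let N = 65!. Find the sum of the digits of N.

351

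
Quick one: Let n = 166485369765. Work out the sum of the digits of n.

66

1+6+6+4+8+5+3+6+9+7+6+5 = 66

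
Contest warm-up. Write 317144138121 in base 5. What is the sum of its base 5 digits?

317144138121 in base 5 is 20144002344404441.
Digit sum: 2+0+1+4+4+0+0+2+3+4+4+4+0+4+4+4+1 = 41.

41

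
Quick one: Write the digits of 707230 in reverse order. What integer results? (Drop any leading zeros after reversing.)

32707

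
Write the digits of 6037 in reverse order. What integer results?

Reversing 6037 gives 7306.

7306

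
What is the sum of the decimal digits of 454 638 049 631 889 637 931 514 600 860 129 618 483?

4+5+4+6+3+8+0+4+9+6+3+1+8+8+9+6+3+7+9+3+1+5+1+4+6+0+0+8+6+0+1+2+9+6+1+8+4+8+3 = 179

179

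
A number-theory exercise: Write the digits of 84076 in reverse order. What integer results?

67048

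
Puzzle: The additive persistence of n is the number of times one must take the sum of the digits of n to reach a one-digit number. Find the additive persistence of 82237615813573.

82237615813573 → 61 → 7 (2 steps)

2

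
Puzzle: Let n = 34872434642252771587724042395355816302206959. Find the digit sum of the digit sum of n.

11

First digit sum: 191.
1+9+1 = 11.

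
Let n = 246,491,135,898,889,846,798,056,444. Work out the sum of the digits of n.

150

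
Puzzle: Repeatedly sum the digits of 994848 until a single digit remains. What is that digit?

6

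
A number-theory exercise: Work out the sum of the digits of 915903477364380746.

9+1+5+9+0+3+4+7+7+3+6+4+3+8+0+7+4+6 = 86

86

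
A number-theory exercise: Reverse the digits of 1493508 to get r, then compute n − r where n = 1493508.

-6560433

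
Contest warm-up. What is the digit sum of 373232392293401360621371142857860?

3+7+3+2+3+2+3+9+2+2+9+3+4+0+1+3+6+0+6+2+1+3+7+1+1+4+2+8+5+7+8+6+0 = 123

123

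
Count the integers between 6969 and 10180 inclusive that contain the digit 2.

The integers in [6969, 10180] that contain the digit 2: 6972, 6982, 6992, 7002, 7012, 7020, …, 10162, 10172.
852 qualify.

852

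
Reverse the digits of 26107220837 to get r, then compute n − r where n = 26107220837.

Reverse of 26107220837 is 73802270162.
26107220837 − 73802270162 = -47695049325

-47695049325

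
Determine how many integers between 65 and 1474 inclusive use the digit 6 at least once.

352

The integers in [65, 1474] that use the digit 6 at least once: 65, 66, 67, 68, 69, 76, …, 1468, 1469.
352 qualify.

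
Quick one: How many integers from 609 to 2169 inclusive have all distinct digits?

876

The integers in [609, 2169] that have all distinct digits: 609, 610, 612, 613, 614, 615, …, 2168, 2169.
876 qualify.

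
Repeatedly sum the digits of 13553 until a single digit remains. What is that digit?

1+3+5+5+3 = 17
1+7 = 8

8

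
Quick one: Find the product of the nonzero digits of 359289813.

3×5×9×2×8×9×8×1×3 = 466560

466560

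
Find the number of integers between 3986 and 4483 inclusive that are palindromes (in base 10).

The integers in [3986, 4483] that are palindromes (in base 10): 3993, 4004, 4114, 4224, 4334, 4444.
6 qualify.

6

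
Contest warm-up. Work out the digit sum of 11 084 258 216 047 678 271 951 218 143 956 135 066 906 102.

173

1+1+0+8+4+2+5+8+2+1+6+0+4+7+6+7+8+2+7+1+9+5+1+2+1+8+1+4+3+9+5+6+1+3+5+0+6+6+9+0+6+1+0+2 = 173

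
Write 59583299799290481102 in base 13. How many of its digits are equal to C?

59583299799290481102 in base 13 is 6B7098467037687C85.
The digit C appears 1 time.

1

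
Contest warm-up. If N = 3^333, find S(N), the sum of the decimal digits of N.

702

3^333 = 760988023132059809720425867265032780727896356372077865117010037035791631439306199613044145649378522557935351570949952010001833769302566531786879537190794573523
Sum of its 159 digits: 702.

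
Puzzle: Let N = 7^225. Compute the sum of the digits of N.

901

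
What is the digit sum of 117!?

738

117! = 3969937160808720895401959629498630647790406360168322301129748464310422041758630649341780708631240196854767624444057168110272995649603642560353748940315749184568295424000000000000000000000000000
Sum of its 193 digits: 738.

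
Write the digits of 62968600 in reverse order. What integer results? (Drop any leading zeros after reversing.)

686926

Reversing 62968600 gives 686926.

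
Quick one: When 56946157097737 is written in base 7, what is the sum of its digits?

55

56946157097737 in base 7 is 14665136600523025.
Digit sum: 1+4+6+6+5+1+3+6+6+0+0+5+2+3+0+2+5 = 55.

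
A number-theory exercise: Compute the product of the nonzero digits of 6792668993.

6×7×9×2×6×6×8×9×9×3 = 52907904

52907904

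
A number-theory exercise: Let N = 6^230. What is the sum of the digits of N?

6^230 = 94359925263804193623936900745734126671857074734587930067844115644068295841001451281025597462893648234330998228418489794737967675446138010404532982725444968662400790000678025035776
Sum of its 179 digits: 810.

810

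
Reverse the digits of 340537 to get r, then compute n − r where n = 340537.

-394506

Reverse of 340537 is 735043.
340537 − 735043 = -394506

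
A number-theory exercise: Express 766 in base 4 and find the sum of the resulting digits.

766 in base 4 is 23332.
Digit sum: 2+3+3+3+2 = 13.

13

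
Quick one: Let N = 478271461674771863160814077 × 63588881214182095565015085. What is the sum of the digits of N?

234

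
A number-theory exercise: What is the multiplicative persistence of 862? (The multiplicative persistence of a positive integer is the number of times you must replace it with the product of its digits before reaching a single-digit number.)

862 → 96 → 54 → 20 → 0 (4 steps)

4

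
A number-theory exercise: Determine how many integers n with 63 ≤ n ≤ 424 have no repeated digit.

The integers in [63, 424] that have no repeated digit: 63, 64, 65, 67, 68, 69, …, 421, 423.
268 qualify.

268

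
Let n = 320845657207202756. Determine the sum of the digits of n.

71

3+2+0+8+4+5+6+5+7+2+0+7+2+0+2+7+5+6 = 71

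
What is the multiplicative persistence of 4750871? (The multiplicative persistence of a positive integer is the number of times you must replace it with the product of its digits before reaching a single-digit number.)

4750871 → 0 (1 step)

1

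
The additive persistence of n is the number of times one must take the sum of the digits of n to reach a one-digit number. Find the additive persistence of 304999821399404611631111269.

2

304999821399404611631111269 → 112 → 4 (2 steps)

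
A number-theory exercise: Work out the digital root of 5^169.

5

The digital root of n equals n mod 9 (or 9 when 9 | n), so we need 5^169 mod 9.
5^169 ≡ 5 (mod 9), so the digital root is 5.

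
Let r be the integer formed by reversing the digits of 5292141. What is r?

1412925

Reversing 5292141 gives 1412925.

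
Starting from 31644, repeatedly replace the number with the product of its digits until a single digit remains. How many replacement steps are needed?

4

31644 → 288 → 128 → 16 → 6 (4 steps)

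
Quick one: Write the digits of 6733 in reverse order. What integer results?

Reversing 6733 gives 3376.

3376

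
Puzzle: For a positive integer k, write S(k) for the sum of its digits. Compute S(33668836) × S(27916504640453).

2408

S(33668836) = 3+3+6+6+8+8+3+6 = 43.
S(27916504640453) = 2+7+9+1+6+5+0+4+6+4+0+4+5+3 = 56.
43 · 56 = 2408.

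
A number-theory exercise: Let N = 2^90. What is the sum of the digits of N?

2^90 = 1237940039285380274899124224
Sum of its 28 digits: 118.

118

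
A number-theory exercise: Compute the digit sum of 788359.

7+8+8+3+5+9 = 40

40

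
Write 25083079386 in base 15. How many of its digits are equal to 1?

25083079386 in base 15 is 9BC1337C6.
The digit 1 appears 1 time.

1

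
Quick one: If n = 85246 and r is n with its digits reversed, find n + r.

Reverse of 85246 is 64258.
85246 + 64258 = 149504

149504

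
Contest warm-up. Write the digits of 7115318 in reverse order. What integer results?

8135117

Reversing 7115318 gives 8135117.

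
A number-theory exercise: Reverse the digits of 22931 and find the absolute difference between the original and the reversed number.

9009

Reverse of 22931 is 13922.
|22931 − 13922| = 9009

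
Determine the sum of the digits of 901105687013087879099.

9+0+1+1+0+5+6+8+7+0+1+3+0+8+7+8+7+9+0+9+9 = 98

98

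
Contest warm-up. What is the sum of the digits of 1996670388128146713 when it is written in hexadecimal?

1996670388128146713 in base 16 is 1BB59923A1EB6519.
Digit sum: 1+11+11+5+9+9+2+3+10+1+14+11+6+5+1+9 = 108.

108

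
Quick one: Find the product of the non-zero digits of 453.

4×5×3 = 60

60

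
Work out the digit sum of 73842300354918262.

7+3+8+4+2+3+0+0+3+5+4+9+1+8+2+6+2 = 67

67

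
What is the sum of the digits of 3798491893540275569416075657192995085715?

3+7+9+8+4+9+1+8+9+3+5+4+0+2+7+5+5+6+9+4+1+6+0+7+5+6+5+7+1+9+2+9+9+5+0+8+5+7+1+5 = 206

206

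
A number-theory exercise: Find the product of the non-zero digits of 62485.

6×2×4×8×5 = 1920

1920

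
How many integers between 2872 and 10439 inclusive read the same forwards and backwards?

The integers in [2872, 10439] that read the same forwards and backwards: 2882, 2992, 3003, 3113, 3223, 3333, …, 10301, 10401.
77 qualify.

77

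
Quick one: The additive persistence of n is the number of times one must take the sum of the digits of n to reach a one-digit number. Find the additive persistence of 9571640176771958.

3

9571640176771958 → 83 → 11 → 2 (3 steps)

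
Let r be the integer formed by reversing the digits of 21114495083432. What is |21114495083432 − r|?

Reverse of 21114495083432 is 23438059441112.
|21114495083432 − 23438059441112| = 2323564357680

2323564357680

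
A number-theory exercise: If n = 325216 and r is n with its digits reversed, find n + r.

937739

Reverse of 325216 is 612523.
325216 + 612523 = 937739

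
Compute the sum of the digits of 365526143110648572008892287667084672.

3+6+5+5+2+6+1+4+3+1+1+0+6+4+8+5+7+2+0+0+8+8+9+2+2+8+7+6+6+7+0+8+4+6+7+2 = 159

159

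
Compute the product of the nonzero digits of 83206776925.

8×3×2×6×7×7×6×9×2×5 = 7620480

7620480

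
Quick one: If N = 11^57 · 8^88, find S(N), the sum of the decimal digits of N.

647

11^57 · 8^88 = 6781127487067980750845686423004001148071134309635428608243723555030940682771208228957647398748250690398566262347187925781617793697983758336
Sum of its 139 digits: 647.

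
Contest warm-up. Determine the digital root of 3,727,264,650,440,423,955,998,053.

4

3+7+2+7+2+6+4+6+5+0+4+4+0+4+2+3+9+5+5+9+9+8+0+5+3 = 112
1+1+2 = 4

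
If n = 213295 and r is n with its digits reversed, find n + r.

Reverse of 213295 is 592312.
213295 + 592312 = 805607

805607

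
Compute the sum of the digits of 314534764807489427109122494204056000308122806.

3+1+4+5+3+4+7+6+4+8+0+7+4+8+9+4+2+7+1+0+9+1+2+2+4+9+4+2+0+4+0+5+6+0+0+0+3+0+8+1+2+2+8+0+6 = 165

165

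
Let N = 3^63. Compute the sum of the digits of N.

3^63 = 1144561273430837494885949696427
Sum of its 31 digits: 153.

153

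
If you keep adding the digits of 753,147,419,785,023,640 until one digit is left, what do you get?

7+5+3+1+4+7+4+1+9+7+8+5+0+2+3+6+4+0 = 76
7+6 = 13
1+3 = 4

4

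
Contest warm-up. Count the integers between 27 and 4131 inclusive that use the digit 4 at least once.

The integers in [27, 4131] that use the digit 4 at least once: 34, 40, 41, 42, 43, 44, …, 4130, 4131.
1213 qualify.

1213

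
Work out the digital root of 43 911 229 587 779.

4+3+9+1+1+2+2+9+5+8+7+7+7+9 = 74
7+4 = 11
1+1 = 2
(Equivalently, 43 911 229 587 779 mod 9 = 2.)

2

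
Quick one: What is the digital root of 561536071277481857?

5+6+1+5+3+6+0+7+1+2+7+7+4+8+1+8+5+7 = 83
8+3 = 11
1+1 = 2

2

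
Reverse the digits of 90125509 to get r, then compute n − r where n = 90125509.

Reverse of 90125509 is 90552109.
90125509 − 90552109 = -426600

-426600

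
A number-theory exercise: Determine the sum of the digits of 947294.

9+4+7+2+9+4 = 35

35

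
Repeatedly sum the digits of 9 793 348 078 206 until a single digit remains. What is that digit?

3

9+7+9+3+3+4+8+0+7+8+2+0+6 = 66
6+6 = 12
1+2 = 3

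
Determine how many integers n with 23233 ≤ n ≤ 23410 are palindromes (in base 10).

The integers in [23233, 23410] that are palindromes (in base 10): 23332.
1 qualifies.

1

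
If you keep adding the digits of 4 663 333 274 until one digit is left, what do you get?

4+6+6+3+3+3+3+2+7+4 = 41
4+1 = 5

5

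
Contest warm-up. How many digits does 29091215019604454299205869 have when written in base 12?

24

29091215019604454299205869 in base 12 is 448420243AA29525032B9211, which has 24 digits.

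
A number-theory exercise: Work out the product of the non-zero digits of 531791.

5×3×1×7×9×1 = 945

945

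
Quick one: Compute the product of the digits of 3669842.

62208

3×6×6×9×8×4×2 = 62208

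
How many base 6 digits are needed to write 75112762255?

14

75112762255 in base 6 is 54301211101411, which has 14 digits.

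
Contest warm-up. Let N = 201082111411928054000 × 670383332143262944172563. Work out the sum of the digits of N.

164

201082111411928054000 × 670383332143262944172563 = 134802095882731168686104070123807516782402000
Sum of its 45 digits: 164.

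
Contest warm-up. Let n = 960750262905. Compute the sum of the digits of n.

9+6+0+7+5+0+2+6+2+9+0+5 = 51

51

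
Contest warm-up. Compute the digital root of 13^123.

1

The digital root of n equals n mod 9 (or 9 when 9 | n), so we need 13^123 mod 9.
13^123 ≡ 1 (mod 9), so the digital root is 1.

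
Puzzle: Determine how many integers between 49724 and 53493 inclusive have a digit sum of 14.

161

The integers in [49724, 53493] that have a digit sum of 14: 50009, 50018, 50027, 50036, 50045, 50054, …, 53411, 53420.
161 qualify.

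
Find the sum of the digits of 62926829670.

57

6+2+9+2+6+8+2+9+6+7+0 = 57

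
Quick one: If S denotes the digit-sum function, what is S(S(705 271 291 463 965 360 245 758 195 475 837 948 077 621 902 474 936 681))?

First digit sum: 259.
2+5+9 = 16.

16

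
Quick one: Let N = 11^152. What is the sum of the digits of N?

697

11^152 = 195743858128918985090240401157266417314360089201565265491344331457116693451797703551553663133801596398373839614549407432263179245820869121785852472906863449121
Sum of its 159 digits: 697.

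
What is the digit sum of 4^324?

4^324 = 1167984798111281975972139931059274579172666497855631342228273284582214442805421410945513679697247078343332431250840168271536308408672112127552681297848886832192510636636227827221215793215130566656
Sum of its 196 digits: 856.

856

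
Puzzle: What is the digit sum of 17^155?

791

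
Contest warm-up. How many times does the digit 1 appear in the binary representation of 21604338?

21604338 in base 2 is 1010010011010011111110010.
The digit 1 appears 14 times.

14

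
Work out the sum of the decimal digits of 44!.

216

44! = 2658271574788448768043625811014615890319638528000000000
Sum of its 55 digits: 216.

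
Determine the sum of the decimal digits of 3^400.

3^400 = 70550791086553325712464271575934796216507949612787315762871223209262085551582934156579298529447134158154952334825355911866929793071824566694145084454535257027960285323760313192443283334088001
Sum of its 191 digits: 846.

846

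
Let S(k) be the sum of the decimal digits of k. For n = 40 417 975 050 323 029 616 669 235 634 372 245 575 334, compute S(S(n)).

15

First digit sum: 168.
1+6+8 = 15.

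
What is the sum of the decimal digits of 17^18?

17^18 = 14063084452067724991009
Sum of its 23 digits: 91.

91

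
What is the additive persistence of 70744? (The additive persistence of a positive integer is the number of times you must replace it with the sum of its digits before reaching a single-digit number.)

2

70744 → 22 → 4 (2 steps)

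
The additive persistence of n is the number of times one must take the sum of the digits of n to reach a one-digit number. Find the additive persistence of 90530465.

90530465 → 32 → 5 (2 steps)

2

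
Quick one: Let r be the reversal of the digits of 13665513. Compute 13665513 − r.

Reverse of 13665513 is 31556631.
13665513 − 31556631 = -17891118

-17891118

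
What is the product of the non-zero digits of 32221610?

3×2×2×2×1×6×1 = 144

144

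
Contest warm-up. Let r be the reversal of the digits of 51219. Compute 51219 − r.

Reverse of 51219 is 91215.
51219 − 91215 = -39996

-39996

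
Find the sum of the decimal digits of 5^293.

5^293 = 6283639635581089987962588102382432823008275855999295443342782869999494726043796296268925291567784898914794971603368804496854935821343640195593618974859473218883974994508623268529845518060028553009033203125
Sum of its 205 digits: 1028.

1028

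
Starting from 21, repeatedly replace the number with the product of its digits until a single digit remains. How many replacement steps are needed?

21 → 2 (1 step)

1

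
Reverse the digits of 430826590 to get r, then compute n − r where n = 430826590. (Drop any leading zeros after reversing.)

Reverse of 430826590 is 95628034.
430826590 − 95628034 = 335198556

335198556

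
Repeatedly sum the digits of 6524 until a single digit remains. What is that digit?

8

6+5+2+4 = 17
1+7 = 8
(Equivalently, 6524 mod 9 = 8.)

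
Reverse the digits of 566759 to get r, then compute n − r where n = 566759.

-390906

Reverse of 566759 is 957665.
566759 − 957665 = -390906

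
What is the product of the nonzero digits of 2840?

64

2×8×4 = 64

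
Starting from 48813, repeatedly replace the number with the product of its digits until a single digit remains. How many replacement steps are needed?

5

48813 → 768 → 336 → 54 → 20 → 0 (5 steps)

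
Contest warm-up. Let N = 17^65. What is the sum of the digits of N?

17^65 = 95319090450218007303742536355848761234066170796000792973413605849481890760893457
Sum of its 80 digits: 350.

350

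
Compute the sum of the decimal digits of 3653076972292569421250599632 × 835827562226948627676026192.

3653076972292569421250599632 × 835827562226948627676026192 = 3053342420378700655736331068569500609152792010937561344
Sum of its 55 digits: 213.

213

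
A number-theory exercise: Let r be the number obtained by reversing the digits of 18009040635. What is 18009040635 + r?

71613130716

Reverse of 18009040635 is 53604090081.
18009040635 + 53604090081 = 71613130716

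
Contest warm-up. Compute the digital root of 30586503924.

3+0+5+8+6+5+0+3+9+2+4 = 45
4+5 = 9

9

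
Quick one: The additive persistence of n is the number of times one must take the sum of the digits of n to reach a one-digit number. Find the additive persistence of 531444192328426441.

3

531444192328426441 → 67 → 13 → 4 (3 steps)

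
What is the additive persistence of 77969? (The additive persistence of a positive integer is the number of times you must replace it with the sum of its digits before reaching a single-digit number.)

3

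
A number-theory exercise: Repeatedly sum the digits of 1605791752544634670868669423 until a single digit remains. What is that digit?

8

1+6+0+5+7+9+1+7+5+2+5+4+4+6+3+4+6+7+0+8+6+8+6+6+9+4+2+3 = 134
1+3+4 = 8
(Equivalently, 1605791752544634670868669423 mod 9 = 8.)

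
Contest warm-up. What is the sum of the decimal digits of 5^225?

5^225 = 18546030753437106928658676307738197566837823893788955012265195294587906700478146794986560413616042187681694595680005795135247836924463626928627490997314453125
Sum of its 158 digits: 764.

764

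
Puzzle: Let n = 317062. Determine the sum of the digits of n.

19

3+1+7+0+6+2 = 19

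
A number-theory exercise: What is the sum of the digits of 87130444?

31

8+7+1+3+0+4+4+4 = 31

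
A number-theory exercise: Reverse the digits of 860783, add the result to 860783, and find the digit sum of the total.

28

Reversal of 860783 is 387068; 860783 + 387068 = 1247851.
Digit sum of 1247851: 1+2+4+7+8+5+1 = 28.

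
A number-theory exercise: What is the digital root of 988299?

9+8+8+2+9+9 = 45
4+5 = 9

9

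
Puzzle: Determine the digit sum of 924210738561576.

9+2+4+2+1+0+7+3+8+5+6+1+5+7+6 = 66

66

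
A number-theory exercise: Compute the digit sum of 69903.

6+9+9+0+3 = 27

27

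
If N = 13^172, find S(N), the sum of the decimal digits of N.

13^172 = 396512238730272936001430842198347812380321937407684396120441600329278613927197464702919541530167341192296001202705185293529498034205121489758932151219698703732879419884593230923994618212344881
Sum of its 192 digits: 814.

814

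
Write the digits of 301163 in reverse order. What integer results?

361103

Reversing 301163 gives 361103.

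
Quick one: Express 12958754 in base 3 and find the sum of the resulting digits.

14

12958754 in base 3 is 220101101001212.
Digit sum: 2+2+0+1+0+1+1+0+1+0+0+1+2+1+2 = 14.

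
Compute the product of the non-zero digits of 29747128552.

2822400

2×9×7×4×7×1×2×8×5×5×2 = 2822400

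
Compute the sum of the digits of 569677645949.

5+6+9+6+7+7+6+4+5+9+4+9 = 77

77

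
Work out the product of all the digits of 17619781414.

1×7×6×1×9×7×8×1×4×1×4 = 338688

338688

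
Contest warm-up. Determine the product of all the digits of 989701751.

9×8×9×7×0×1×7×5×1 = 0

0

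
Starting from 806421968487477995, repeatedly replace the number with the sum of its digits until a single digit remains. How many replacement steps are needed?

2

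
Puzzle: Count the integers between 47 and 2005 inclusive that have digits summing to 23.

36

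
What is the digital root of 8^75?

The digital root of n equals n mod 9 (or 9 when 9 | n), so we need 8^75 mod 9.
8^75 ≡ 8 (mod 9), so the digital root is 8.

8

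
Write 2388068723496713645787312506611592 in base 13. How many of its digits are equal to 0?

3

2388068723496713645787312506611592 in base 13 is BB0695AA23205813533843375750B2.
The digit 0 appears 3 times.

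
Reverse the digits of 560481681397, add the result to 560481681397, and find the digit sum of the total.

Reversal of 560481681397 is 793186184065; 560481681397 + 793186184065 = 1353667865462.
Digit sum of 1353667865462: 1+3+5+3+6+6+7+8+6+5+4+6+2 = 62.

62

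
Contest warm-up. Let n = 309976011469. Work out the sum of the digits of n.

3+0+9+9+7+6+0+1+1+4+6+9 = 55

55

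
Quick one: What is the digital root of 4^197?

7

The digital root of n equals n mod 9 (or 9 when 9 | n), so we need 4^197 mod 9.
4^197 ≡ 7 (mod 9), so the digital root is 7.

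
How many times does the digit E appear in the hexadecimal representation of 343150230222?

2

343150230222 in base 16 is 4FE558FACE.
The digit E appears 2 times.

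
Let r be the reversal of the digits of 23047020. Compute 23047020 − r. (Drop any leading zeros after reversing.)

20972988

Reverse of 23047020 is 2074032.
23047020 − 2074032 = 20972988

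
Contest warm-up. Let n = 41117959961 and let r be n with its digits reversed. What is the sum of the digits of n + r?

43

Reversal of 41117959961 is 16995971114; 41117959961 + 16995971114 = 58113931075.
Digit sum of 58113931075: 5+8+1+1+3+9+3+1+0+7+5 = 43.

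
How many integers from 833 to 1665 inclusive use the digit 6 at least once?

215

The integers in [833, 1665] that use the digit 6 at least once: 836, 846, 856, 860, 861, 862, …, 1664, 1665.
215 qualify.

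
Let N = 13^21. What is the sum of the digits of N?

13^21 = 247064529073450392704413
Sum of its 24 digits: 91.

91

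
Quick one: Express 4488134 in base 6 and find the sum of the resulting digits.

14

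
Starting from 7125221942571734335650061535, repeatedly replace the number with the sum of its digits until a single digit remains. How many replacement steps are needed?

7125221942571734335650061535 → 104 → 5 (2 steps)

2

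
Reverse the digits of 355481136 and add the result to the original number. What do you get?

986665689

Reverse of 355481136 is 631184553.
355481136 + 631184553 = 986665689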